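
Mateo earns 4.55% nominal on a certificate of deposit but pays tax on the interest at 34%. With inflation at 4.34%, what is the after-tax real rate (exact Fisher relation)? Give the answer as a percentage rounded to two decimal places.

After-tax nominal return = 4.55% × (1 − 0.34) = 3.0030%.
1 + r = 1.03003 / 1.04340 = 0.987186
After-tax real rate = 0.987186 − 1 → -1.28%.

-1.28%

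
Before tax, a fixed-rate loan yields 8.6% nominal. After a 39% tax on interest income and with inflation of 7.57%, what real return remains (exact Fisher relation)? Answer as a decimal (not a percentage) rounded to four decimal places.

-0.0216

After-tax nominal return = 8.6% × (1 − 0.39) = 5.2460%.
1 + r = 1.05246 / 1.07570 = 0.978395
After-tax real rate = 0.978395 − 1 → -0.0216.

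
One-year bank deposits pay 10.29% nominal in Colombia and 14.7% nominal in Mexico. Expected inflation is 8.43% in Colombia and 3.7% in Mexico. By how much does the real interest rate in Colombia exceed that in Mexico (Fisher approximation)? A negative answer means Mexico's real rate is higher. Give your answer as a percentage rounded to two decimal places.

Colombia: 10.29% − 8.43% = 1.860%
Mexico: 14.7% − 3.7% = 11.000%
Differential = -9.140% → -9.14%.

-9.14%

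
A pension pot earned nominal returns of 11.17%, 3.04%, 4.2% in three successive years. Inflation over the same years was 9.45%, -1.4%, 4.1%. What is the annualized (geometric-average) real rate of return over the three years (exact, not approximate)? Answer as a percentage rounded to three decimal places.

2.041%

Compound the nominal returns: 1.1117 × 1.0304 × 1.0420 = 1.1936064986.
Compound inflation: 1.0945 × 0.9860 × 1.0410 = 1.1234232570.
Deflate: 1.1936064986 / 1.1234232570 = 1.0624726621.
Annualized real rate = 1.0624726621^(1/3) − 1 = 2.040502% → 2.041%.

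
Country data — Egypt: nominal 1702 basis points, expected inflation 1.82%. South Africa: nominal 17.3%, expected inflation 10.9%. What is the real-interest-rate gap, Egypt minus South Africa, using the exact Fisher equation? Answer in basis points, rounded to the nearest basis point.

Egypt: (1 + 0.1702)/(1 + 0.0182) − 1 = 14.9283%
South Africa: (1 + 0.1730)/(1 + 0.1090) − 1 = 5.7710%
Differential = 14.9283% − 5.7710% = 9.1573% → 916 basis points.

916 basis points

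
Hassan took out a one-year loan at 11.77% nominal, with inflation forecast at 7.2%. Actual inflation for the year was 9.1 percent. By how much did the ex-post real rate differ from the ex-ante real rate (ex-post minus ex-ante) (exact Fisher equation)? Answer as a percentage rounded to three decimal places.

-1.816%

Ex-ante: (1 + 0.1177)/(1 + 0.0720) − 1 = 4.2631%
Ex-post: (1 + 0.1177)/(1 + 0.0910) − 1 = 2.4473%
Difference (ex-post − ex-ante) = -1.8158% → -1.816%.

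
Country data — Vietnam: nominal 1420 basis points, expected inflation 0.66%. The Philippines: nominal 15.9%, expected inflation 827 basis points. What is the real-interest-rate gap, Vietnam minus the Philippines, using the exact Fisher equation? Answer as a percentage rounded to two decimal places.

Vietnam: (1 + 0.1420)/(1 + 0.0066) − 1 = 13.4512%
The Philippines: (1 + 0.1590)/(1 + 0.0827) − 1 = 7.0472%
Differential = 13.4512% − 7.0472% = 6.4040% → 6.40%.

6.40%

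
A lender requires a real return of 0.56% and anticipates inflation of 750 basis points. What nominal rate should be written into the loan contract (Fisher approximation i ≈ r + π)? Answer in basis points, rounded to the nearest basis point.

806 basis points

i ≈ r + π = 0.56% + 7.5% = 806 basis points.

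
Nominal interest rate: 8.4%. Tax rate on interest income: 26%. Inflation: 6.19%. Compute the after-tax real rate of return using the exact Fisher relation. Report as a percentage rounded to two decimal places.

0.02%

After-tax nominal return = 8.4% × (1 − 0.26) = 6.2160%.
1 + r = 1.06216 / 1.06190 = 1.000245
After-tax real rate = 1.000245 − 1 → 0.02%.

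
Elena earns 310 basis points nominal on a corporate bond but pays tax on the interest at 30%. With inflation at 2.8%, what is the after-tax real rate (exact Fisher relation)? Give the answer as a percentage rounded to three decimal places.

After-tax nominal return = 3.1% × (1 − 0.3) = 2.1700%.
1 + r = 1.02170 / 1.02800 = 0.993872
After-tax real rate = 0.993872 − 1 → -0.613%.

-0.613%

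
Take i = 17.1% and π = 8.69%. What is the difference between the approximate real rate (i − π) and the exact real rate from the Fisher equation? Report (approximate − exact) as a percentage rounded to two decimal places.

0.67%

Approximate: r ≈ 17.100% − 8.690% = 8.4100%
Exact: (1 + 0.1710)/(1 + 0.0869) − 1 = 7.7376%
Error = 8.4100% − 7.7376% = 0.6724% → 0.67%.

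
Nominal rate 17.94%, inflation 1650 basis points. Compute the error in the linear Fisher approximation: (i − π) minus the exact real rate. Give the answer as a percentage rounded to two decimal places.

0.20%

Approximate: r ≈ 17.940% − 16.500% = 1.4400%
Exact: (1 + 0.1794)/(1 + 0.1650) − 1 = 1.2361%
Error = 1.4400% − 1.2361% = 0.2039% → 0.20%.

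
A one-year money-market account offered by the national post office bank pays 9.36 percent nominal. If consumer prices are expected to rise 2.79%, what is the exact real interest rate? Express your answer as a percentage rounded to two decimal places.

By the Fisher equation, 1 + r = (1 + i)/(1 + π).
1 + r = 1.09360 / 1.02790 = 1.063917
r = 1.063917 − 1 = 6.3917%, i.e. 6.39%.

6.39%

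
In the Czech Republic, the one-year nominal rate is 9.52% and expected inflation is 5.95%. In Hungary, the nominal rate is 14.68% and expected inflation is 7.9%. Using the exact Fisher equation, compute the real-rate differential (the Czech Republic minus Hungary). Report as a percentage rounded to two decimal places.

-2.91%

The Czech Republic: (1 + 0.0952)/(1 + 0.0595) − 1 = 3.3695%
Hungary: (1 + 0.1468)/(1 + 0.0790) − 1 = 6.2836%
Differential = 3.3695% − 6.2836% = -2.9141% → -2.91%.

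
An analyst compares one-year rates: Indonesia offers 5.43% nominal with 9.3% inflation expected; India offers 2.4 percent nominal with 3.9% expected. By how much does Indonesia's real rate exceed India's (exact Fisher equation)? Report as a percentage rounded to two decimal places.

Indonesia: (1 + 0.0543)/(1 + 0.0930) − 1 = -3.5407%
India: (1 + 0.0240)/(1 + 0.0390) − 1 = -1.4437%
Differential = -3.5407% − (-1.4437%) = -2.0970% → -2.10%.

-2.10%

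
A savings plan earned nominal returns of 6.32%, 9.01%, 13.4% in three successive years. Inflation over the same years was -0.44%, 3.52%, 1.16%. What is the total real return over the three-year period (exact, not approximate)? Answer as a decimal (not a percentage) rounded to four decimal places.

Nominal growth factor = 1.0632 × 1.0901 × 1.1340 = 1.314300
Price-level growth factor = 0.9956 × 1.0352 × 1.0116 = 1.042601
Real growth factor = 1.314300 / 1.042601 = 1.260597
Total real return = 1.260597 − 1 → 0.2606.

0.2606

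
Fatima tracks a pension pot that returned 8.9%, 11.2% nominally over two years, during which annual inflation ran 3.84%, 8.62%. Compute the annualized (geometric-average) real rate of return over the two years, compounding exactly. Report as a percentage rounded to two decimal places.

Nominal growth factor = 1.0890 × 1.1120 = 1.21096800
Price-level growth factor = 1.0384 × 1.0862 = 1.12791008
Real growth factor = 1.21096800 / 1.12791008 = 1.07363878
Annualized real rate = 1.07363878^(1/2) − 1 = 3.6165% → 3.62%.

3.62%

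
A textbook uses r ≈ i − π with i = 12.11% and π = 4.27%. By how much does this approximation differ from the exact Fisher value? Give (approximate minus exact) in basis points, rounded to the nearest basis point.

32 basis points

Approximate: r ≈ 12.110% − 4.270% = 7.8400%
Exact: (1 + 0.1211)/(1 + 0.0427) − 1 = 7.5189%
Error = 7.8400% − 7.5189% = 0.3211% → 32 basis points.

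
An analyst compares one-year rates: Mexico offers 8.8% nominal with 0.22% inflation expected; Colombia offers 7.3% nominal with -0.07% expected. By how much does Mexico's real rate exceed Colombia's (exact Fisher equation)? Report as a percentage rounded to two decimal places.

Mexico: (1 + 0.0880)/(1 + 0.0022) − 1 = 8.5612%
Colombia: (1 + 0.0730)/(1 − 0.0007) − 1 = 7.3752%
Differential = 8.5612% − 7.3752% = 1.1860% → 1.19%.

1.19%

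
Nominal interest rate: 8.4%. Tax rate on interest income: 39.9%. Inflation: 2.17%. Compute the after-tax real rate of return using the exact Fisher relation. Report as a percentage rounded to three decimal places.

After-tax nominal return = 8.4% × (1 − 0.399) = 5.0484%.
1 + r = 1.050484 / 1.02170 = 1.028173
After-tax real rate = 1.028173 − 1 → 2.817%.

2.817%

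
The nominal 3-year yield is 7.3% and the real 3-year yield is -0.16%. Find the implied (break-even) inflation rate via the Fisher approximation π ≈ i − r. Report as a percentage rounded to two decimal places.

7.46%

π ≈ i − r = 7.3% − (-0.16%) → 7.46%.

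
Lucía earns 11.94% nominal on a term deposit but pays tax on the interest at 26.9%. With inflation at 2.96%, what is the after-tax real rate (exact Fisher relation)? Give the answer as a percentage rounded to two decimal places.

After-tax nominal return = 11.94% × (1 − 0.269) = 8.72814%.
1 + r = 1.0872814 / 1.02960 = 1.056023
After-tax real rate = 1.056023 − 1 → 5.60%.

5.60%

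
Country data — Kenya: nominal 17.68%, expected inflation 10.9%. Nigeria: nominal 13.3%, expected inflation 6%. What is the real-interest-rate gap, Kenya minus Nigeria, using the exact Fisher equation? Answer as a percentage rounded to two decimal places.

Kenya: (1 + 0.1768)/(1 + 0.1090) − 1 = 6.1136%
Nigeria: (1 + 0.1330)/(1 + 0.0600) − 1 = 6.8868%
Differential = 6.1136% − 6.8868% = -0.7732% → -0.77%.

-0.77%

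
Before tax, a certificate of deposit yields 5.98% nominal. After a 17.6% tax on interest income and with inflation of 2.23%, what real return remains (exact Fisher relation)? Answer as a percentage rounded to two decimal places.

After-tax nominal return = 5.98% × (1 − 0.176) = 4.92752%.
1 + r = 1.0492752 / 1.02230 = 1.026387
After-tax real rate = 1.026387 − 1 → 2.64%.

2.64%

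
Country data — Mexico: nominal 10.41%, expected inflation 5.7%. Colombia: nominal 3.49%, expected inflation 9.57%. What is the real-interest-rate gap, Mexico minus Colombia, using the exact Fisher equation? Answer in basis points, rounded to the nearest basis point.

Mexico: (1 + 0.1041)/(1 + 0.0570) − 1 = 4.45601%
Colombia: (1 + 0.0349)/(1 + 0.0957) − 1 = -5.54896%
Differential = 4.45601% − (-5.54896%) = 10.00497% → 1000 basis points.

1000 basis points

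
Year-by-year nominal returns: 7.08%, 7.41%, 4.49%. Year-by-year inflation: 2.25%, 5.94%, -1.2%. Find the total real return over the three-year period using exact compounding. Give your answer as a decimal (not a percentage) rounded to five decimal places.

Nominal growth factor = 1.0708 × 1.0741 × 1.0449 = 1.201788
Price-level growth factor = 1.0225 × 1.0594 × 0.9880 = 1.070238
Real growth factor = 1.201788 / 1.070238 = 1.122917
Total real return = 1.122917 − 1 → 0.12292.

0.12292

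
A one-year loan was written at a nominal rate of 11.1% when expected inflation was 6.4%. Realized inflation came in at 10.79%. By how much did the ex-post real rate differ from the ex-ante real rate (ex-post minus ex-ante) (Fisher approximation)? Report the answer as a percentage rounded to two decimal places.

Ex-ante: 11.1% − 6.4% = 4.700%
Ex-post: 11.1% − 10.79% = 0.310%
Difference (ex-post − ex-ante) = -4.3900% → -4.39%.

-4.39%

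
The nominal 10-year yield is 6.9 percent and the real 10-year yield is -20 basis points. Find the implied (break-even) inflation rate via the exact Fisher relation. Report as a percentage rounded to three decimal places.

7.114%

(1 + π) = (1 + i)/(1 + r) = 1.06900 / 0.99800 = 1.071142
Break-even inflation = 1.071142 − 1 → 7.114%.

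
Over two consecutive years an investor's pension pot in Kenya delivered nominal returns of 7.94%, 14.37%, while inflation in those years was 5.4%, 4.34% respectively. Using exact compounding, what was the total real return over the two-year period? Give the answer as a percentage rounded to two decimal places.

12.25%

Compound the nominal returns: 1.0794 × 1.1437 = 1.234510.
Compound inflation: 1.0540 × 1.0434 = 1.099744.
Deflate: 1.234510 / 1.099744 = 1.122543.
Total real return = 1.122543 − 1 → 12.25%.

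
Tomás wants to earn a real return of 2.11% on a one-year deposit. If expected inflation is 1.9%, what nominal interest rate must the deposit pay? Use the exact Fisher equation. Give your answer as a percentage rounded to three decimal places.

4.050%

(1 + i) = (1 + r)(1 + π) = 1.02110 × 1.01900 = 1.0405009
i = 1.0405009 − 1, so the required nominal rate is 4.050%.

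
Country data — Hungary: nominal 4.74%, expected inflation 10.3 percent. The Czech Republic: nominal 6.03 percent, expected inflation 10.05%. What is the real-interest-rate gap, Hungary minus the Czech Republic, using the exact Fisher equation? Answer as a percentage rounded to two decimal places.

Hungary: (1 + 0.0474)/(1 + 0.1030) − 1 = -5.0408%
The Czech Republic: (1 + 0.0603)/(1 + 0.1005) − 1 = -3.6529%
Differential = -5.0408% − (-3.6529%) = -1.3879% → -1.39%.

-1.39%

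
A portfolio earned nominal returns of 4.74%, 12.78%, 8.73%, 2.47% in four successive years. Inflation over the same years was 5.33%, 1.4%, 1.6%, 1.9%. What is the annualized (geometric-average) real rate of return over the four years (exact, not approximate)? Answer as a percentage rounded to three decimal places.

4.450%

Compound the nominal returns: 1.0474 × 1.1278 × 1.0873 × 1.0247 = 1.31610574.
Compound inflation: 1.0533 × 1.0140 × 1.0160 × 1.0190 = 1.10575250.
Deflate: 1.31610574 / 1.10575250 = 1.19023537.
Annualized real rate = 1.19023537^(1/4) − 1 = 4.4499% → 4.450%.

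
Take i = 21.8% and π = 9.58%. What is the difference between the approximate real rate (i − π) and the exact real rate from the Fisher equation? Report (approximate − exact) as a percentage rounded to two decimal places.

1.07%

Approximate: r ≈ 21.800% − 9.580% = 12.2200%
Exact: (1 + 0.2180)/(1 + 0.0958) − 1 = 11.1517%
Error = 12.2200% − 11.1517% = 1.0683% → 1.07%.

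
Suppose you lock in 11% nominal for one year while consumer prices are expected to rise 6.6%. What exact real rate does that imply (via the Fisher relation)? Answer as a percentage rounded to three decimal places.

4.128%

By the Fisher relation, 1 + r = (1 + i)/(1 + π).
1 + r = 1.11000 / 1.06600 = 1.041276
r = 1.041276 − 1 = 4.1276%, i.e. 4.128%.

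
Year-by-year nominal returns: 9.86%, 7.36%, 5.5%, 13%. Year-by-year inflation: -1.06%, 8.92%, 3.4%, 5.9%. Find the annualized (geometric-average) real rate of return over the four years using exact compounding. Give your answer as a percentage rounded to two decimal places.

Compound the nominal returns: 1.0986 × 1.0736 × 1.0550 × 1.1300 = 1.40608961.
Compound inflation: 0.9894 × 1.0892 × 1.0340 × 1.0590 = 1.18003812.
Deflate: 1.40608961 / 1.18003812 = 1.19156287.
Annualized real rate = 1.19156287^(1/4) − 1 = 4.4791% → 4.48%.

4.48%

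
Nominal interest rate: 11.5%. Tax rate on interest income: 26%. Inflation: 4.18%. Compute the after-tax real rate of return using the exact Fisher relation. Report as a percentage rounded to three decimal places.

After-tax nominal return = 11.5% × (1 − 0.26) = 8.5100%.
1 + r = 1.08510 / 1.04180 = 1.041563
After-tax real rate = 1.041563 − 1 → 4.156%.

4.156%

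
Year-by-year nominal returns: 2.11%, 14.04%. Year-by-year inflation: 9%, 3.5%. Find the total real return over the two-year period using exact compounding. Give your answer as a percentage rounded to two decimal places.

3.22%

Nominal growth factor = 1.0211 × 1.1404 = 1.164462
Price-level growth factor = 1.0900 × 1.0350 = 1.128150
Real growth factor = 1.164462 / 1.128150 = 1.032188
Total real return = 1.032188 − 1 → 3.22%.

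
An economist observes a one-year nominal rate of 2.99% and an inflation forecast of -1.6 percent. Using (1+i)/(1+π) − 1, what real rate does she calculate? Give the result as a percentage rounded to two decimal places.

4.66%

By the Fisher identity, 1 + r = (1 + i)/(1 + π).
1 + r = 1.02990 / 0.98400 = 1.046646
r = 1.046646 − 1 = 4.6646%, i.e. 4.66%.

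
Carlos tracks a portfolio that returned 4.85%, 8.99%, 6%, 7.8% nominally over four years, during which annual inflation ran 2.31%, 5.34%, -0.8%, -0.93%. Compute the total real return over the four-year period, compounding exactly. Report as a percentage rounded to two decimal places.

23.29%

Nominal growth factor = 1.0485 × 1.0899 × 1.0600 × 1.0780 = 1.305809
Price-level growth factor = 1.0231 × 1.0534 × 0.9920 × 0.9907 = 1.059169
Real growth factor = 1.305809 / 1.059169 = 1.232862
Total real return = 1.232862 − 1 → 23.29%.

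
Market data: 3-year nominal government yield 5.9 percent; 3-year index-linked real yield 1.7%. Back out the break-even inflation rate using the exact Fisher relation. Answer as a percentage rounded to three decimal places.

4.130%

(1 + π) = (1 + i)/(1 + r) = 1.05900 / 1.01700 = 1.041298
Break-even inflation = 1.041298 − 1 → 4.130%.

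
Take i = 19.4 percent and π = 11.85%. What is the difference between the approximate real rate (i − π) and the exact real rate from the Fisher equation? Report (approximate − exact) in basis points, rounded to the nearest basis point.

Approximate: r ≈ 19.400% − 11.850% = 7.5500%
Exact: (1 + 0.1940)/(1 + 0.1185) − 1 = 6.7501%
Error = 7.5500% − 6.7501% = 0.7999% → 80 basis points.

80 basis points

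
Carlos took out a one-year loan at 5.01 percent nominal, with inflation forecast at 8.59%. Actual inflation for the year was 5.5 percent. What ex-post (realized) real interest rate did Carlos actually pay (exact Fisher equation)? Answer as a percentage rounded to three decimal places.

-0.464%

Ex-post: (1 + 0.0501)/(1 + 0.0550) − 1 = -0.46445%
So the realized real rate is -0.464%.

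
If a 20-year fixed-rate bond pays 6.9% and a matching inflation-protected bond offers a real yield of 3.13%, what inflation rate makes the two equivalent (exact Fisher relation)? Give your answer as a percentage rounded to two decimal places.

3.66%

(1 + π) = (1 + i)/(1 + r) = 1.06900 / 1.03130 = 1.036556
Break-even inflation = 1.036556 − 1 → 3.66%.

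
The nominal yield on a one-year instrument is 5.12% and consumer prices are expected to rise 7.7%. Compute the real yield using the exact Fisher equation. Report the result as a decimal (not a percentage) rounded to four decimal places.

By the Fisher relation, 1 + r = (1 + i)/(1 + π).
1 + r = 1.05120 / 1.07700 = 0.976045
r = 0.976045 − 1 = -2.3955%, i.e. -0.0240.

-0.0240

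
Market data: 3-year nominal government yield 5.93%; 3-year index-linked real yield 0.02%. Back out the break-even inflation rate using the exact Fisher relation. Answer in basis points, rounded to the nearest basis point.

(1 + π) = (1 + i)/(1 + r) = 1.05930 / 1.00020 = 1.059088
Break-even inflation = 1.059088 − 1 → 591 basis points.

591 basis points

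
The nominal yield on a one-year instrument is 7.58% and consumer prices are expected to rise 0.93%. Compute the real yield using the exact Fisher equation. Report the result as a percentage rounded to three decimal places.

6.589%

1 + r = 1.07580 / 1.00930 = 1.065887
r = 1.065887 − 1 = 6.5887%, i.e. 6.589%.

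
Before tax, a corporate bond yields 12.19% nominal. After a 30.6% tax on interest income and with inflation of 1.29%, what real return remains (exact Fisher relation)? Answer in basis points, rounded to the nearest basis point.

After-tax nominal return = 12.19% × (1 − 0.306) = 8.45986%.
1 + r = 1.0845986 / 1.01290 = 1.070785
After-tax real rate = 1.070785 − 1 → 708 basis points.

708 basis points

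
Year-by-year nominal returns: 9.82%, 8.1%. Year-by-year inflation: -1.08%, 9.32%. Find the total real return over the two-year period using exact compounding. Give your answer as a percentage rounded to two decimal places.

Nominal growth factor = 1.0982 × 1.0810 = 1.187154
Price-level growth factor = 0.9892 × 1.0932 = 1.081393
Real growth factor = 1.187154 / 1.081393 = 1.097800
Total real return = 1.097800 − 1 → 9.78%.

9.78%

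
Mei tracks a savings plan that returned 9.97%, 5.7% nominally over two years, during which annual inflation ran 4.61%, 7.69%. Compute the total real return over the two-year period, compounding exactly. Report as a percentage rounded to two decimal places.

3.18%

Compound the nominal returns: 1.0997 × 1.0570 = 1.162383.
Compound inflation: 1.0461 × 1.0769 = 1.126545.
Deflate: 1.162383 / 1.126545 = 1.031812.
Total real return = 1.031812 − 1 → 3.18%.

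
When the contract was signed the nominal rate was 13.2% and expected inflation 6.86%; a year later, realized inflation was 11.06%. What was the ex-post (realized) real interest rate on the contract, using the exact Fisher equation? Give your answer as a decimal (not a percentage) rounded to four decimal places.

0.0193

Ex-post: (1 + 0.1320)/(1 + 0.1106) − 1 = 1.9269%
So the realized real rate is 0.0193.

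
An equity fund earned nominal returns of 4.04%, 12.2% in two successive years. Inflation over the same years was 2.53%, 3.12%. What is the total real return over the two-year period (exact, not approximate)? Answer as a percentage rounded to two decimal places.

Nominal growth factor = 1.0404 × 1.1220 = 1.167329
Price-level growth factor = 1.0253 × 1.0312 = 1.057289
Real growth factor = 1.167329 / 1.057289 = 1.104077
Total real return = 1.104077 − 1 → 10.41%.

10.41%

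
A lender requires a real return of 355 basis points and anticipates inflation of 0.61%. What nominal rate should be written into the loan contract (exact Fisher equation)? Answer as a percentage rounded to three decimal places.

4.182%

(1 + i) = (1 + r)(1 + π) = 1.03550 × 1.00610 = 1.04181655
i = 1.04181655 − 1, so the required nominal rate is 4.182%.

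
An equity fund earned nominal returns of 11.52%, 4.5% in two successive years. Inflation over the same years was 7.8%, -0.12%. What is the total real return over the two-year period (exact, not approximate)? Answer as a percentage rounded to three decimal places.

Nominal growth factor = 1.1152 × 1.0450 = 1.165384
Price-level growth factor = 1.0780 × 0.9988 = 1.076706
Real growth factor = 1.165384 / 1.076706 = 1.082360
Total real return = 1.082360 − 1 → 8.236%.

8.236%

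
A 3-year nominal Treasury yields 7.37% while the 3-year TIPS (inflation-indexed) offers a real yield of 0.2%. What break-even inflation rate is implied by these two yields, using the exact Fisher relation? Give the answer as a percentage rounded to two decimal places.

7.16%

(1 + π) = (1 + i)/(1 + r) = 1.07370 / 1.00200 = 1.071557
Break-even inflation = 1.071557 − 1 → 7.16%.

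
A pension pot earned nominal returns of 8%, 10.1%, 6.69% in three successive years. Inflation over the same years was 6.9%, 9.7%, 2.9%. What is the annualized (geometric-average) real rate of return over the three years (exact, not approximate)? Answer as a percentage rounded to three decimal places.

Compound the nominal returns: 1.0800 × 1.1010 × 1.0669 = 1.26862945.
Compound inflation: 1.0690 × 1.0970 × 1.0290 = 1.20670110.
Deflate: 1.26862945 / 1.20670110 = 1.05132038.
Annualized real rate = 1.05132038^(1/3) − 1 = 1.6822% → 1.682%.

1.682%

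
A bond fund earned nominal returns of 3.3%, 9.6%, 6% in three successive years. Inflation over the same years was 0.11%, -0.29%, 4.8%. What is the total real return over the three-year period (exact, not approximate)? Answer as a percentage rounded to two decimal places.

Nominal growth factor = 1.0330 × 1.0960 × 1.0600 = 1.200098
Price-level growth factor = 1.0011 × 0.9971 × 1.0480 = 1.046110
Real growth factor = 1.200098 / 1.046110 = 1.147200
Total real return = 1.147200 − 1 → 14.72%.

14.72%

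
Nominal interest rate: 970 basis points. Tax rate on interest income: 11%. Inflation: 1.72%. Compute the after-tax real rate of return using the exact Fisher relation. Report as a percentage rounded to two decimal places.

After-tax nominal return = 9.7% × (1 − 0.11) = 8.6330%.
1 + r = 1.08633 / 1.01720 = 1.067961
After-tax real rate = 1.067961 − 1 → 6.80%.

6.80%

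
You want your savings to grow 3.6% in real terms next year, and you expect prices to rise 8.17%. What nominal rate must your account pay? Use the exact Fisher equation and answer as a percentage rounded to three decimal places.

12.064%

(1 + i) = (1 + r)(1 + π) = 1.03600 × 1.08170 = 1.1206412
i = 1.1206412 − 1, so the required nominal rate is 12.064%.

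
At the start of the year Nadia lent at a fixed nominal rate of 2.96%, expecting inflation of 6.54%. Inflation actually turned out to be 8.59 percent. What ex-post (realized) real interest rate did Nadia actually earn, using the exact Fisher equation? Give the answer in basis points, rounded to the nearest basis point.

-518 basis points

Ex-post: (1 + 0.0296)/(1 + 0.0859) − 1 = -5.1846%
So the realized real rate is -518 basis points.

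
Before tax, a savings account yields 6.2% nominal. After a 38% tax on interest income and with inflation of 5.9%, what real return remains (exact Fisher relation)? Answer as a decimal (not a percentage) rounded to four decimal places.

After-tax nominal return = 6.2% × (1 − 0.38) = 3.8440%.
1 + r = 1.03844 / 1.05900 = 0.980585
After-tax real rate = 0.980585 − 1 → -0.0194.

-0.0194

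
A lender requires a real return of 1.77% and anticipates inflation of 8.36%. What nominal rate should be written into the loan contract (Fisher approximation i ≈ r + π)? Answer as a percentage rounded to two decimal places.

i ≈ r + π = 1.77% + 8.36% = 10.13%.

10.13%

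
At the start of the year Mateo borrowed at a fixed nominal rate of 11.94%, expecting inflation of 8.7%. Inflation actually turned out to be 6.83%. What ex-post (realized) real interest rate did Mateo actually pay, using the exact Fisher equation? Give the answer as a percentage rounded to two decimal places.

4.78%

Ex-post: (1 + 0.1194)/(1 + 0.0683) − 1 = 4.7833%
So the realized real rate is 4.78%.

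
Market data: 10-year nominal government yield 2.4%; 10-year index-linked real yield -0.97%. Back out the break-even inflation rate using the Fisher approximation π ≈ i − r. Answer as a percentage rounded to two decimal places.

π ≈ i − r = 2.4% − (-0.97%) → 3.37%.

3.37%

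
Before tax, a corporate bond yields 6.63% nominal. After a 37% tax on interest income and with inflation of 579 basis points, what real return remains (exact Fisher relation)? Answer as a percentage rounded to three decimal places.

-1.525%

After-tax nominal return = 6.63% × (1 − 0.37) = 4.1769%.
1 + r = 1.041769 / 1.05790 = 0.984752
After-tax real rate = 0.984752 − 1 → -1.525%.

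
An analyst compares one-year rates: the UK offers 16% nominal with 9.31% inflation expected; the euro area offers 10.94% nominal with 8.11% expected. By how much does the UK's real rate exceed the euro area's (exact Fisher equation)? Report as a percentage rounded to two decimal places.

The UK: (1 + 0.1600)/(1 + 0.0931) − 1 = 6.1202%
The euro area: (1 + 0.1094)/(1 + 0.0811) − 1 = 2.6177%
Differential = 6.1202% − 2.6177% = 3.5025% → 3.50%.

3.50%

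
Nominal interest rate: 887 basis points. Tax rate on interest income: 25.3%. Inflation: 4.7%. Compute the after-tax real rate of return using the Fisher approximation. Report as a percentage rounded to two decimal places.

After-tax nominal return = 8.87% × (1 − 0.253) = 6.62589%.
r ≈ 6.62589% − 4.7% → 1.93%.

1.93%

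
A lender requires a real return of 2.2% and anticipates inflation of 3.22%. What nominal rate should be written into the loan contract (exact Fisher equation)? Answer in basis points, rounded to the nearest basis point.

549 basis points

(1 + i) = (1 + r)(1 + π) = 1.02200 × 1.03220 = 1.0549084
i = 1.0549084 − 1, so the required nominal rate is 549 basis points.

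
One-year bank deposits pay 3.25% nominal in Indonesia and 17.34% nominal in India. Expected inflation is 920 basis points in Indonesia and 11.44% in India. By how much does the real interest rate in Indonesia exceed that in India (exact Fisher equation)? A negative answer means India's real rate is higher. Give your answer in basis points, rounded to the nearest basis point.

Indonesia: (1 + 0.0325)/(1 + 0.0920) − 1 = -5.4487%
India: (1 + 0.1734)/(1 + 0.1144) − 1 = 5.2943%
Differential = -5.4487% − 5.2943% = -10.7430% → -1074 basis points.

-1074 basis points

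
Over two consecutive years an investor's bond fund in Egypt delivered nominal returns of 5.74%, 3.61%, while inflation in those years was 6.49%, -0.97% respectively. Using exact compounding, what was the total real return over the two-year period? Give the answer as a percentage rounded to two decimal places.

Compound the nominal returns: 1.0574 × 1.0361 = 1.095572.
Compound inflation: 1.0649 × 0.9903 = 1.054570.
Deflate: 1.095572 / 1.054570 = 1.038880.
Total real return = 1.038880 − 1 → 3.89%.

3.89%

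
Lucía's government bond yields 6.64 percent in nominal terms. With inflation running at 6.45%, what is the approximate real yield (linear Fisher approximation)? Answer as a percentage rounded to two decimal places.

0.19%

r ≈ i − π = 6.64% − 6.45% = 0.19%.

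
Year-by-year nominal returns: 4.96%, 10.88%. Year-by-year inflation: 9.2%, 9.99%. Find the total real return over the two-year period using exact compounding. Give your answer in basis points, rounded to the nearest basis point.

-311 basis points

Compound the nominal returns: 1.0496 × 1.1088 = 1.1637965.
Compound inflation: 1.0920 × 1.0999 = 1.2010908.
Deflate: 1.1637965 / 1.2010908 = 0.9689496.
Total real return = 0.9689496 − 1 → -311 basis points.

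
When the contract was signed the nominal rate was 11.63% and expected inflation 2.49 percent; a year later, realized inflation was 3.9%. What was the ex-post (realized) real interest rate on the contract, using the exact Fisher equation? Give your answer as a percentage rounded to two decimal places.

7.44%

Ex-post: (1 + 0.1163)/(1 + 0.0390) − 1 = 7.4398%
So the realized real rate is 7.44%.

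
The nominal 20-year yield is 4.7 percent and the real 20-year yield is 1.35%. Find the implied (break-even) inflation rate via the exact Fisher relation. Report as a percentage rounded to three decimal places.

3.305%

(1 + π) = (1 + i)/(1 + r) = 1.04700 / 1.01350 = 1.033054
Break-even inflation = 1.033054 − 1 → 3.305%.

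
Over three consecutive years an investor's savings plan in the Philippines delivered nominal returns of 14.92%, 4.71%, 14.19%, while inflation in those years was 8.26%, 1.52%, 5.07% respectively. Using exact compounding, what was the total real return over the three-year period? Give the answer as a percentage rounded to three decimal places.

18.991%

Compound the nominal returns: 1.1492 × 1.0471 × 1.1419 = 1.374079.
Compound inflation: 1.0826 × 1.0152 × 1.0507 = 1.154778.
Deflate: 1.374079 / 1.154778 = 1.189908.
Total real return = 1.189908 − 1 → 18.991%.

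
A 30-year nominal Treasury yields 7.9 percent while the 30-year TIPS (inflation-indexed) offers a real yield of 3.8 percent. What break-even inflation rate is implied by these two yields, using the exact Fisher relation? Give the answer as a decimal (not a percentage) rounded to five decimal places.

0.03950

(1 + π) = (1 + i)/(1 + r) = 1.07900 / 1.03800 = 1.039499
Break-even inflation = 1.039499 − 1 → 0.03950.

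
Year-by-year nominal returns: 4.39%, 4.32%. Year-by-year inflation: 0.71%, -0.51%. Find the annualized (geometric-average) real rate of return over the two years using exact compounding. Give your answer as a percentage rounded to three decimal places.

4.253%

Nominal growth factor = 1.0439 × 1.0432 = 1.08899648
Price-level growth factor = 1.0071 × 0.9949 = 1.00196379
Real growth factor = 1.08899648 / 1.00196379 = 1.08686211
Annualized real rate = 1.08686211^(1/2) − 1 = 4.2527% → 4.253%.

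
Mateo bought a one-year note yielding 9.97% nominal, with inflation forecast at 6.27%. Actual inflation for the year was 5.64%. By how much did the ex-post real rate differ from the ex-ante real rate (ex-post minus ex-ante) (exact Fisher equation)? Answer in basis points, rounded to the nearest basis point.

62 basis points

Ex-ante: (1 + 0.0997)/(1 + 0.0627) − 1 = 3.4817%
Ex-post: (1 + 0.0997)/(1 + 0.0564) − 1 = 4.0988%
Difference (ex-post − ex-ante) = 0.6171% → 62 basis points.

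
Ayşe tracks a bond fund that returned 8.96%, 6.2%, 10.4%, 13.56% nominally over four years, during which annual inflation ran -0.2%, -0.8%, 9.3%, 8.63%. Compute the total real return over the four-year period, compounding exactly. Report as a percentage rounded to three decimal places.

23.417%

Compound the nominal returns: 1.0896 × 1.0620 × 1.1040 × 1.1356 = 1.450728.
Compound inflation: 0.9980 × 0.9920 × 1.0930 × 1.0863 = 1.175472.
Deflate: 1.450728 / 1.175472 = 1.234167.
Total real return = 1.234167 − 1 → 23.417%.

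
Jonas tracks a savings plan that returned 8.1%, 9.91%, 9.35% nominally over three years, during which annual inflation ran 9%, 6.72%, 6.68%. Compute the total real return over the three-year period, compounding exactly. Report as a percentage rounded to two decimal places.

Compound the nominal returns: 1.0810 × 1.0991 × 1.0935 = 1.299217.
Compound inflation: 1.0900 × 1.0672 × 1.0668 = 1.240953.
Deflate: 1.299217 / 1.240953 = 1.046951.
Total real return = 1.046951 − 1 → 4.70%.

4.70%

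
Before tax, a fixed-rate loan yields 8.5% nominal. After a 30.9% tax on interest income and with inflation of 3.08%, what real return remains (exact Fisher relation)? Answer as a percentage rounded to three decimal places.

2.710%

After-tax nominal return = 8.5% × (1 − 0.309) = 5.8735%.
1 + r = 1.058735 / 1.03080 = 1.027100
After-tax real rate = 1.027100 − 1 → 2.710%.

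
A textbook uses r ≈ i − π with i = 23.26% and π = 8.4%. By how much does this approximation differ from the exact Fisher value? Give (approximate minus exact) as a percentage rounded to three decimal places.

Approximate: r ≈ 23.260% − 8.400% = 14.8600%
Exact: (1 + 0.2326)/(1 + 0.0840) − 1 = 13.70849%
Error = 14.8600% − 13.70849% = 1.15151% → 1.152%.

1.152%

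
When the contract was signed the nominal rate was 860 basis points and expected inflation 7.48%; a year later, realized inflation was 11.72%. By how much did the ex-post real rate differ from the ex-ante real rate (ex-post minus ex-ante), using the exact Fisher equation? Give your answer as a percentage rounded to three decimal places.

Ex-ante: (1 + 0.0860)/(1 + 0.0748) − 1 = 1.0421%
Ex-post: (1 + 0.0860)/(1 + 0.1172) − 1 = -2.7927%
Difference (ex-post − ex-ante) = -3.8348% → -3.835%.

-3.835%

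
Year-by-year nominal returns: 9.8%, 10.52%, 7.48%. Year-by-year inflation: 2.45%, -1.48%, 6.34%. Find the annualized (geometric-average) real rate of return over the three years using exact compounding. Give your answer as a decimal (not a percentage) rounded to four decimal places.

Compound the nominal returns: 1.0980 × 1.1052 × 1.0748 = 1.30428012.
Compound inflation: 1.0245 × 0.9852 × 1.0634 = 1.07332939.
Deflate: 1.30428012 / 1.07332939 = 1.21517227.
Annualized real rate = 1.21517227^(1/3) − 1 = 6.7118% → 0.0671.

0.0671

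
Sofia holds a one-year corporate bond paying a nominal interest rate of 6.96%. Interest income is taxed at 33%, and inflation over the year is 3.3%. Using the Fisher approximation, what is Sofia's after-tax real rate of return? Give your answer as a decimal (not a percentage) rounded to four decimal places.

0.0136

After-tax nominal return = 6.96% × (1 − 0.33) = 4.6632%.
r ≈ 4.6632% − 3.3% → 0.0136.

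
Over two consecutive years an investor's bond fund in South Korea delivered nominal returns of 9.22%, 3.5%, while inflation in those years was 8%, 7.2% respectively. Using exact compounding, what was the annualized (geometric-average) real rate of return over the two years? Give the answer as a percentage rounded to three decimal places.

-1.187%

Compound the nominal returns: 1.0922 × 1.0350 = 1.130427000.
Compound inflation: 1.0800 × 1.0720 = 1.157760000.
Deflate: 1.130427000 / 1.157760000 = 0.976391480.
Annualized real rate = 0.976391480^(1/2) − 1 = -1.18748% → -1.187%.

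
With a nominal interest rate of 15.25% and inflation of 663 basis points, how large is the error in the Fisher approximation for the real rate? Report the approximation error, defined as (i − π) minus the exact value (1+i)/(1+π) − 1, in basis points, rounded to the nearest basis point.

Approximate: r ≈ 15.250% − 6.630% = 8.6200%
Exact: (1 + 0.1525)/(1 + 0.0663) − 1 = 8.0840%
Error = 8.6200% − 8.0840% = 0.5360% → 54 basis points.

54 basis points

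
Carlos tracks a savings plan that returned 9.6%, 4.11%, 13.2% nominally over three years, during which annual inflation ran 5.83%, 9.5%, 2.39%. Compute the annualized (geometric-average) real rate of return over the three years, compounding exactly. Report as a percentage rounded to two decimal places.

2.87%

Compound the nominal returns: 1.0960 × 1.0411 × 1.1320 = 1.29166362.
Compound inflation: 1.0583 × 1.0950 × 1.0239 = 1.18653474.
Deflate: 1.29166362 / 1.18653474 = 1.08860160.
Annualized real rate = 1.08860160^(1/3) − 1 = 2.8702% → 2.87%.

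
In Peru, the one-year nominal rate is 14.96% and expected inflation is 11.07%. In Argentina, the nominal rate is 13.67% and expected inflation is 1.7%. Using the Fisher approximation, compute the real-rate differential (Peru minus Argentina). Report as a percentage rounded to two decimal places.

-8.08%

Peru: 14.96% − 11.07% = 3.890%
Argentina: 13.67% − 1.7% = 11.970%
Differential = -8.080% → -8.08%.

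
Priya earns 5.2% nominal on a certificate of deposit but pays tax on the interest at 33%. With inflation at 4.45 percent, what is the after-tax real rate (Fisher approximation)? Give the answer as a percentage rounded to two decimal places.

-0.97%

After-tax nominal return = 5.2% × (1 − 0.33) = 3.4840%.
r ≈ 3.4840% − 4.45% → -0.97%.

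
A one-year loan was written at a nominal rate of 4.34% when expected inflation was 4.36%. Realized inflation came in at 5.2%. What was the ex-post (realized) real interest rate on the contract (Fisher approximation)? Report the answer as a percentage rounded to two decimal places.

Ex-post: 4.34% − 5.2% = -0.860%
So the realized real rate is -0.86%.

-0.86%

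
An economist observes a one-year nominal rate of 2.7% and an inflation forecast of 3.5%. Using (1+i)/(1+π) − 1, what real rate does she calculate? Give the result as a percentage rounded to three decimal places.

By the Fisher relation, 1 + r = (1 + i)/(1 + π).
1 + r = 1.02700 / 1.03500 = 0.992271
r = 0.992271 − 1 = -0.7729%, i.e. -0.773%.

-0.773%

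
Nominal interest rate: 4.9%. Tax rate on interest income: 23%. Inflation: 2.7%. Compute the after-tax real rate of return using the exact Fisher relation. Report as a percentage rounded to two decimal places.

1.04%

After-tax nominal return = 4.9% × (1 − 0.23) = 3.7730%.
1 + r = 1.03773 / 1.02700 = 1.010448
After-tax real rate = 1.010448 − 1 → 1.04%.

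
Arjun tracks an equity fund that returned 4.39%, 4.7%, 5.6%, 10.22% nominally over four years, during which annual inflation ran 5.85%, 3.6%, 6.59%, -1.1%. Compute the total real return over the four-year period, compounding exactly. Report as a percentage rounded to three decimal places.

Nominal growth factor = 1.0439 × 1.0470 × 1.0560 × 1.1022 = 1.272125
Price-level growth factor = 1.0585 × 1.0360 × 1.0659 × 0.9890 = 1.156015
Real growth factor = 1.272125 / 1.156015 = 1.100440
Total real return = 1.100440 − 1 → 10.044%.

10.044%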